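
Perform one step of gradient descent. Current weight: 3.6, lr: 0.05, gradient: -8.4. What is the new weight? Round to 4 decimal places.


w_new = w_old - lr * gradient
= 3.6 - 0.05 * -8.4
= 3.6 - (-0.42)
= 4.0200

4.0200


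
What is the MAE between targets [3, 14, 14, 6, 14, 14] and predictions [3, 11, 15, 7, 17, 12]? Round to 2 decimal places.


Absolute errors: [0, 3, 1, 1, 3, 2]
Sum of absolute errors = 10
MAE = 10 / 6 = 1.67

1.67


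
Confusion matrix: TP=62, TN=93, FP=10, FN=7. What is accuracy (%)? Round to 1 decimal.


Accuracy = (TP + TN) / (TP + TN + FP + FN) * 100
= (62 + 93) / (62 + 93 + 10 + 7)
= 155 / 172
= 0.9012
= 90.1%

90.1


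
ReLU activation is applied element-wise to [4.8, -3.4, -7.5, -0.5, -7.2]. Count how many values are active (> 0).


ReLU(x) = max(0, x) for each element:
ReLU(4.8) = 4.8
ReLU(-3.4) = 0
ReLU(-7.5) = 0
ReLU(-0.5) = 0
ReLU(-7.2) = 0
Active neurons (>0): 1

1


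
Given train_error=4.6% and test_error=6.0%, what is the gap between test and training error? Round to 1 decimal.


Generalization gap = test_error - train_error
= 6.0 - 4.6
= 1.4%
A small gap suggests good generalization.

1.4


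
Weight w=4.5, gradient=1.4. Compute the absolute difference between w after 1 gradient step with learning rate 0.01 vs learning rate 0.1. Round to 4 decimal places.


With lr=0.01: w_new = 4.5 - 0.01 * 1.4 = 4.486
With lr=0.1: w_new = 4.5 - 0.1 * 1.4 = 4.36
Absolute difference = |4.486 - 4.36|
= 0.1260

0.1260


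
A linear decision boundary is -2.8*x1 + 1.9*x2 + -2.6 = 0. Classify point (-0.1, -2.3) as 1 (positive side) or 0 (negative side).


Compute -2.8 * -0.1 + 1.9 * -2.3 + -2.6
= 0.28 + -4.37 + -2.6
= -6.69
Since -6.69 < 0, the point is on the negative side.

0


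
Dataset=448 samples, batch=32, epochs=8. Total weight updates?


Iterations per epoch = 448 / 32 = 14
Total updates = iterations_per_epoch * epochs
= 14 * 8
= 112

112


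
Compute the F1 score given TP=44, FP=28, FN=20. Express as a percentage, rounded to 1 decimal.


Precision = TP / (TP + FP) = 44 / 72 = 0.6111
Recall = TP / (TP + FN) = 44 / 64 = 0.6875
F1 = 2 * P * R / (P + R)
= 2 * 0.6111 * 0.6875 / (0.6111 + 0.6875)
= 0.8403 / 1.2986
= 0.6471
As percentage: 64.7%

64.7


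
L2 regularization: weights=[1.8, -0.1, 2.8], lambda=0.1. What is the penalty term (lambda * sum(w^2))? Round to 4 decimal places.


Squaring each weight:
1.8^2 = 3.24
(-0.1)^2 = 0.01
2.8^2 = 7.84
Sum of squares = 11.09
Penalty = 0.1 * 11.09 = 1.1090

1.1090


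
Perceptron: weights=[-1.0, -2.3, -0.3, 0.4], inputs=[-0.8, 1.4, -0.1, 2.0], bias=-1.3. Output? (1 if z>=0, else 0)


z = w . x + b
= -1.0*-0.8 + -2.3*1.4 + -0.3*-0.1 + 0.4*2.0 + -1.3
= 0.8 + -3.22 + 0.03 + 0.8 + -1.3
= -1.59 + -1.3
= -2.89
Since z = -2.89 < 0, output = 0

0


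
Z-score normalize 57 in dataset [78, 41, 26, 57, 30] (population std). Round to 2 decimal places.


Mean = (78 + 41 + 26 + 57 + 30) / 5 = 46.4
Variance = sum((x_i - mean)^2) / n = 365.04
Std = sqrt(365.04) = 19.106
Z = (x - mean) / std
= (57 - 46.4) / 19.106
= 10.6 / 19.106
= 0.55

0.55


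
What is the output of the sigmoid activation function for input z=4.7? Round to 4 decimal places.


sigmoid(z) = 1 / (1 + exp(-z))
exp(-(4.7)) = exp(-4.7) = 0.0091
1 + 0.0091 = 1.0091
1 / 1.0091 = 0.9910

0.9910


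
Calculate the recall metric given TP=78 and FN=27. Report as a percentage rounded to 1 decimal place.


Recall = TP / (TP + FN) * 100
= 78 / (78 + 27)
= 78 / 105
= 0.7429
= 74.3%

74.3


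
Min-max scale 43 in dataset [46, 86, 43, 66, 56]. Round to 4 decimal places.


Min = 43, Max = 86
Range = 86 - 43 = 43
Scaled = (x - min) / (max - min)
= (43 - 43) / 43
= 0 / 43
= 0.0000

0.0000


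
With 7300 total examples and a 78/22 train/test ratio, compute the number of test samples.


Train samples = 7300 * 78% = 5694
Test samples = 7300 - 5694
= 1606

1606


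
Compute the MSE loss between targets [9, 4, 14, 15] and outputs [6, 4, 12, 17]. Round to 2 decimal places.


Differences: [3, 0, 2, -2]
Squared errors: [9, 0, 4, 4]
Sum of squared errors = 17
MSE = 17 / 4 = 4.25

4.25


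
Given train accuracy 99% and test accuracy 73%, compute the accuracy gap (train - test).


Gap = train_accuracy - test_accuracy
= 99 - 73
= 26%
This large gap strongly indicates overfitting.

26


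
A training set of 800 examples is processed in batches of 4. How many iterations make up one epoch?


Iterations per epoch = dataset_size / batch_size
= 800 / 4
= 200

200


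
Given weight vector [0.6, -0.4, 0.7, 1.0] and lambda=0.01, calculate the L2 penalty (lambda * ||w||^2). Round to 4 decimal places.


Squaring each weight:
0.6^2 = 0.36
(-0.4)^2 = 0.16
0.7^2 = 0.49
1.0^2 = 1.0
Sum of squares = 2.01
Penalty = 0.01 * 2.01 = 0.0201

0.0201


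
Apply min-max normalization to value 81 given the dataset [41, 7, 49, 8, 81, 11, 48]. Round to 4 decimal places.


Min = 7, Max = 81
Range = 81 - 7 = 74
Scaled = (x - min) / (max - min)
= (81 - 7) / 74
= 74 / 74
= 1.0000

1.0000


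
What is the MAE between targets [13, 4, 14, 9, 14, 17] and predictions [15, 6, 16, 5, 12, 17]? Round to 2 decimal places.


Absolute errors: [2, 2, 2, 4, 2, 0]
Sum of absolute errors = 12
MAE = 12 / 6 = 2.00

2.00


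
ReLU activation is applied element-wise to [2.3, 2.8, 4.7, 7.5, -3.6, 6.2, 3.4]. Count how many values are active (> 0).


ReLU(x) = max(0, x) for each element:
ReLU(2.3) = 2.3
ReLU(2.8) = 2.8
ReLU(4.7) = 4.7
ReLU(7.5) = 7.5
ReLU(-3.6) = 0
ReLU(6.2) = 6.2
ReLU(3.4) = 3.4
Active neurons (>0): 6

6


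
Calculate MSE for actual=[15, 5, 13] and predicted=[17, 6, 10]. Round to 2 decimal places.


Differences: [-2, -1, 3]
Squared errors: [4, 1, 9]
Sum of squared errors = 14
MSE = 14 / 3 = 4.67

4.67


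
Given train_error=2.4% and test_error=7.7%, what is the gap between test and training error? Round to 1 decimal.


Generalization gap = test_error - train_error
= 7.7 - 2.4
= 5.3%
A moderate gap.

5.3


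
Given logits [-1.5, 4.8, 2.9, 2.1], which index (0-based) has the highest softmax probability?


Softmax is a monotonic transformation, so it preserves the argmax.
We need to find the index of the maximum logit.
Index 0: -1.5
Index 1: 4.8
Index 2: 2.9
Index 3: 2.1
Maximum logit = 4.8 at index 1

1


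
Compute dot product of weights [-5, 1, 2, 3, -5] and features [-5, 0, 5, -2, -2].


Element-wise products:
-5 * -5 = 25
1 * 0 = 0
2 * 5 = 10
3 * -2 = -6
-5 * -2 = 10
Sum = 25 + 0 + 10 + -6 + 10
= 39

39


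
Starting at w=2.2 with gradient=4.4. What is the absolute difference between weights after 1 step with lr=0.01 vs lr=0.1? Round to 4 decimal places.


With lr=0.01: w_new = 2.2 - 0.01 * 4.4 = 2.156
With lr=0.1: w_new = 2.2 - 0.1 * 4.4 = 1.76
Absolute difference = |2.156 - 1.76|
= 0.3960

0.3960


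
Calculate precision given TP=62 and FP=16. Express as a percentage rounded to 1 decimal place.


Precision = TP / (TP + FP) * 100
= 62 / (62 + 16)
= 62 / 78
= 0.7949
= 79.5%

79.5


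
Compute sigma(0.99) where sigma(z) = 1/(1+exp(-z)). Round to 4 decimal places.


sigmoid(z) = 1 / (1 + exp(-z))
exp(-(0.99)) = exp(-0.99) = 0.3716
1 + 0.3716 = 1.3716
1 / 1.3716 = 0.7291

0.7291


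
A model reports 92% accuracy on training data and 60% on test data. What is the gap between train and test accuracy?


Gap = train_accuracy - test_accuracy
= 92 - 60
= 32%
This large gap strongly indicates overfitting.

32


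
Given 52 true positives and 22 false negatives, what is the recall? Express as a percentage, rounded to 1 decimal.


Recall = TP / (TP + FN) * 100
= 52 / (52 + 22)
= 52 / 74
= 0.7027
= 70.3%

70.3


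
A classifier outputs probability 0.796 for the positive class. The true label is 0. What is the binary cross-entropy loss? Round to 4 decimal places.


For y=0: Loss = -log(1-p)
= -log(1 - 0.796)
= -log(0.204)
= -(-1.5896)
= 1.5896

1.5896


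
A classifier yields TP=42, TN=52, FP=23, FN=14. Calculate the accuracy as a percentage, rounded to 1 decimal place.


Accuracy = (TP + TN) / (TP + TN + FP + FN) * 100
= (42 + 52) / (42 + 52 + 23 + 14)
= 94 / 131
= 0.7176
= 71.8%

71.8


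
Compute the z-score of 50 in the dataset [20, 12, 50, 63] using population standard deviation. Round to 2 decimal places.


Mean = (20 + 12 + 50 + 63) / 4 = 36.25
Variance = sum((x_i - mean)^2) / n = 439.1875
Std = sqrt(439.1875) = 20.9568
Z = (x - mean) / std
= (50 - 36.25) / 20.9568
= 13.75 / 20.9568
= 0.66

0.66


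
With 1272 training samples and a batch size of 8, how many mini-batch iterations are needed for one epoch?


Iterations per epoch = dataset_size / batch_size
= 1272 / 8
= 159

159


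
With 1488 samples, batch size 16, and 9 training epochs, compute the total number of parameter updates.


Iterations per epoch = 1488 / 16 = 93
Total updates = iterations_per_epoch * epochs
= 93 * 9
= 837

837


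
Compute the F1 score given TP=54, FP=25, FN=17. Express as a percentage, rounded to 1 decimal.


Precision = TP / (TP + FP) = 54 / 79 = 0.6835
Recall = TP / (TP + FN) = 54 / 71 = 0.7606
F1 = 2 * P * R / (P + R)
= 2 * 0.6835 * 0.7606 / (0.6835 + 0.7606)
= 1.0398 / 1.4441
= 0.72
As percentage: 72.0%

72.0


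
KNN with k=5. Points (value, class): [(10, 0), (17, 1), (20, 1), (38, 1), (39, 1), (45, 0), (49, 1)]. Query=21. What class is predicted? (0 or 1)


Distances from query 21:
Point 20 (class 1): distance = 1
Point 17 (class 1): distance = 4
Point 10 (class 0): distance = 11
Point 38 (class 1): distance = 17
Point 39 (class 1): distance = 18
K=5 nearest neighbors: classes = [1, 1, 0, 1, 1]
Votes for class 1: 4 / 5
Majority vote => class 1

1


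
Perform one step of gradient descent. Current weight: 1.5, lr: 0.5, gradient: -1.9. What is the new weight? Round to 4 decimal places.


w_new = w_old - lr * gradient
= 1.5 - 0.5 * -1.9
= 1.5 - (-0.95)
= 2.4500

2.4500


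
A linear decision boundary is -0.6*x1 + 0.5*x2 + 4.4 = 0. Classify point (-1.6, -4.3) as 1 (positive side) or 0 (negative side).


Compute -0.6 * -1.6 + 0.5 * -4.3 + 4.4
= 0.96 + -2.15 + 4.4
= 3.21
Since 3.21 >= 0, the point is on the positive side.

1


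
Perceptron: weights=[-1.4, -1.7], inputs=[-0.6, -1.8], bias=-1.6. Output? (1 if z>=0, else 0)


z = w . x + b
= -1.4*-0.6 + -1.7*-1.8 + -1.6
= 0.84 + 3.06 + -1.6
= 3.9 + -1.6
= 2.3
Since z = 2.3 >= 0, output = 1

1


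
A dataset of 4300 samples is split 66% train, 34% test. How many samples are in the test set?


Train samples = 4300 * 66% = 2838
Test samples = 4300 - 2838
= 1462

1462


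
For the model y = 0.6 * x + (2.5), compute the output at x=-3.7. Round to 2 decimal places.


y = 0.6 * -3.7 + (2.5)
= -2.22 + (2.5)
= 0.28

0.28


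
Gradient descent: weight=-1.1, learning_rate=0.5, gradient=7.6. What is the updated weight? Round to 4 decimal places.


w_new = w_old - lr * gradient
= -1.1 - 0.5 * 7.6
= -1.1 - (3.8)
= -4.9000

-4.9000


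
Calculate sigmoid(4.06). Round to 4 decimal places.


sigmoid(z) = 1 / (1 + exp(-z))
exp(-(4.06)) = exp(-4.06) = 0.0172
1 + 0.0172 = 1.0172
1 / 1.0172 = 0.9830

0.9830


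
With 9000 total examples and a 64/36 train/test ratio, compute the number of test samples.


Train samples = 9000 * 64% = 5760
Test samples = 9000 - 5760
= 3240

3240


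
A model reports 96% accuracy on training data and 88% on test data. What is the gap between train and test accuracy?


Gap = train_accuracy - test_accuracy
= 96 - 88
= 8%
This moderate gap may indicate mild overfitting.

8


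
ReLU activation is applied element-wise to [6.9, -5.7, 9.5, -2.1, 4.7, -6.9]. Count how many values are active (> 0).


ReLU(x) = max(0, x) for each element:
ReLU(6.9) = 6.9
ReLU(-5.7) = 0
ReLU(9.5) = 9.5
ReLU(-2.1) = 0
ReLU(4.7) = 4.7
ReLU(-6.9) = 0
Active neurons (>0): 3

3


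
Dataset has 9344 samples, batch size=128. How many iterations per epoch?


Iterations per epoch = dataset_size / batch_size
= 9344 / 128
= 73

73


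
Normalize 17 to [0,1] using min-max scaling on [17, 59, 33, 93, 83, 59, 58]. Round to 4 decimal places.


Min = 17, Max = 93
Range = 93 - 17 = 76
Scaled = (x - min) / (max - min)
= (17 - 17) / 76
= 0 / 76
= 0.0000

0.0000


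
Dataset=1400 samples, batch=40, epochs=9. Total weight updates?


Iterations per epoch = 1400 / 40 = 35
Total updates = iterations_per_epoch * epochs
= 35 * 9
= 315

315


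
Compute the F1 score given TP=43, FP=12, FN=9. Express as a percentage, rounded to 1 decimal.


Precision = TP / (TP + FP) = 43 / 55 = 0.7818
Recall = TP / (TP + FN) = 43 / 52 = 0.8269
F1 = 2 * P * R / (P + R)
= 2 * 0.7818 * 0.8269 / (0.7818 + 0.8269)
= 1.293 / 1.6087
= 0.8037
As percentage: 80.4%

80.4


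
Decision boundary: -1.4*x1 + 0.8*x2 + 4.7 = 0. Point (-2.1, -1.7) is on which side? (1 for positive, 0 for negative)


Compute -1.4 * -2.1 + 0.8 * -1.7 + 4.7
= 2.94 + -1.36 + 4.7
= 6.28
Since 6.28 >= 0, the point is on the positive side.

1


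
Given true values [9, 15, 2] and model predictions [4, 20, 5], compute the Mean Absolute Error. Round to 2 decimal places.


Absolute errors: [5, 5, 3]
Sum of absolute errors = 13
MAE = 13 / 3 = 4.33

4.33


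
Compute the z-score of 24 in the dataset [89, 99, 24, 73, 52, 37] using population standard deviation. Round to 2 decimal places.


Mean = (89 + 99 + 24 + 73 + 52 + 37) / 6 = 62.3333
Variance = sum((x_i - mean)^2) / n = 731.2222
Std = sqrt(731.2222) = 27.0411
Z = (x - mean) / std
= (24 - 62.3333) / 27.0411
= -38.3333 / 27.0411
= -1.42

-1.42


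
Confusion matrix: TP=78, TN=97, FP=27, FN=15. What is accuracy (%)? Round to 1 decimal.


Accuracy = (TP + TN) / (TP + TN + FP + FN) * 100
= (78 + 97) / (78 + 97 + 27 + 15)
= 175 / 217
= 0.8065
= 80.6%

80.6


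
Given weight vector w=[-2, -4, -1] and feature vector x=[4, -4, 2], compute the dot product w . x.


Element-wise products:
-2 * 4 = -8
-4 * -4 = 16
-1 * 2 = -2
Sum = -8 + 16 + -2
= 6

6


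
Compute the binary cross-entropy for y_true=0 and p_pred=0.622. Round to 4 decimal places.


For y=0: Loss = -log(1-p)
= -log(1 - 0.622)
= -log(0.378)
= -(-0.9729)
= 0.9729

0.9729


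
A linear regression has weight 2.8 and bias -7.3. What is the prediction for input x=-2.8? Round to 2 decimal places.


y = 2.8 * -2.8 + (-7.3)
= -7.84 + (-7.3)
= -15.14

-15.14


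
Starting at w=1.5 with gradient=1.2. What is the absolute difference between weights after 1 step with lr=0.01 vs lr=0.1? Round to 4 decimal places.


With lr=0.01: w_new = 1.5 - 0.01 * 1.2 = 1.488
With lr=0.1: w_new = 1.5 - 0.1 * 1.2 = 1.38
Absolute difference = |1.488 - 1.38|
= 0.1080

0.1080


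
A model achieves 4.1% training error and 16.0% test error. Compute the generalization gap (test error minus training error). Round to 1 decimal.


Generalization gap = test_error - train_error
= 16.0 - 4.1
= 11.9%
A large gap suggests overfitting.

11.9


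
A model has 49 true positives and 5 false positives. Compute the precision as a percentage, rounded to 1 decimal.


Precision = TP / (TP + FP) * 100
= 49 / (49 + 5)
= 49 / 54
= 0.9074
= 90.7%

90.7


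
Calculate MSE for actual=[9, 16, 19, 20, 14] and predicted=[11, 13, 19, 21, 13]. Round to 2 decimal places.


Differences: [-2, 3, 0, -1, 1]
Squared errors: [4, 9, 0, 1, 1]
Sum of squared errors = 15
MSE = 15 / 5 = 3.00

3.00


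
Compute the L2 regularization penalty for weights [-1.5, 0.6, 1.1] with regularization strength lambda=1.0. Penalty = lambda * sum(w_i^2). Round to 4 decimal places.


Squaring each weight:
(-1.5)^2 = 2.25
0.6^2 = 0.36
1.1^2 = 1.21
Sum of squares = 3.82
Penalty = 1.0 * 3.82 = 3.8200

3.8200


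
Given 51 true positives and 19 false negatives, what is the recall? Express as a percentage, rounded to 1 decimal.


Recall = TP / (TP + FN) * 100
= 51 / (51 + 19)
= 51 / 70
= 0.7286
= 72.9%

72.9


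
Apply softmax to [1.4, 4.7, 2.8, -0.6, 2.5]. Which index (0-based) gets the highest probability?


Softmax is a monotonic transformation, so it preserves the argmax.
We need to find the index of the maximum logit.
Index 0: 1.4
Index 1: 4.7
Index 2: 2.8
Index 3: -0.6
Index 4: 2.5
Maximum logit = 4.7 at index 1

1


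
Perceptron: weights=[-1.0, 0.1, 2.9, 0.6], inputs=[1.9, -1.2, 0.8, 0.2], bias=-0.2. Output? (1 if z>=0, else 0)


z = w . x + b
= -1.0*1.9 + 0.1*-1.2 + 2.9*0.8 + 0.6*0.2 + -0.2
= -1.9 + -0.12 + 2.32 + 0.12 + -0.2
= 0.42 + -0.2
= 0.22
Since z = 0.22 >= 0, output = 1

1


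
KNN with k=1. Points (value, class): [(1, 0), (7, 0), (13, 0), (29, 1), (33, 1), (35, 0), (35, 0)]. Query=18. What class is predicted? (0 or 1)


Distances from query 18:
Point 13 (class 0): distance = 5
K=1 nearest neighbors: classes = [0]
Votes for class 1: 0 / 1
Majority vote => class 0

0


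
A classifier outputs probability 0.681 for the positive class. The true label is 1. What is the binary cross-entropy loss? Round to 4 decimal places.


For y=1: Loss = -log(p)
= -log(0.681)
= -(-0.3842)
= 0.3842

0.3842


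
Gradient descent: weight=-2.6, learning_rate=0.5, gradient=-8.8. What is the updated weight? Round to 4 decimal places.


w_new = w_old - lr * gradient
= -2.6 - 0.5 * -8.8
= -2.6 - (-4.4)
= 1.8000

1.8000


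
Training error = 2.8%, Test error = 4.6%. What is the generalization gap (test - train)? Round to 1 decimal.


Generalization gap = test_error - train_error
= 4.6 - 2.8
= 1.8%
A small gap suggests good generalization.

1.8


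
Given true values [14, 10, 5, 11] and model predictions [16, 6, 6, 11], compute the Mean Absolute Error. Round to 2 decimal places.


Absolute errors: [2, 4, 1, 0]
Sum of absolute errors = 7
MAE = 7 / 4 = 1.75

1.75


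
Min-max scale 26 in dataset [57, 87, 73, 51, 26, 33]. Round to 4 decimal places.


Min = 26, Max = 87
Range = 87 - 26 = 61
Scaled = (x - min) / (max - min)
= (26 - 26) / 61
= 0 / 61
= 0.0000

0.0000


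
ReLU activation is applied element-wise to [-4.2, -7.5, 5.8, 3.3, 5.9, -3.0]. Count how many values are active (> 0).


ReLU(x) = max(0, x) for each element:
ReLU(-4.2) = 0
ReLU(-7.5) = 0
ReLU(5.8) = 5.8
ReLU(3.3) = 3.3
ReLU(5.9) = 5.9
ReLU(-3.0) = 0
Active neurons (>0): 3

3


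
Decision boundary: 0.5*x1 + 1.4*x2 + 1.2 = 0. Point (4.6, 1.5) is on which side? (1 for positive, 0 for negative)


Compute 0.5 * 4.6 + 1.4 * 1.5 + 1.2
= 2.3 + 2.1 + 1.2
= 5.6
Since 5.6 >= 0, the point is on the positive side.

1


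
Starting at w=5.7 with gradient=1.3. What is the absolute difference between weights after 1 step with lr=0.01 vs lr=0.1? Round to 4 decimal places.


With lr=0.01: w_new = 5.7 - 0.01 * 1.3 = 5.687
With lr=0.1: w_new = 5.7 - 0.1 * 1.3 = 5.57
Absolute difference = |5.687 - 5.57|
= 0.1170

0.1170


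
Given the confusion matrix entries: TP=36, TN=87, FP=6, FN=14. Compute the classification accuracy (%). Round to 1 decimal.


Accuracy = (TP + TN) / (TP + TN + FP + FN) * 100
= (36 + 87) / (36 + 87 + 6 + 14)
= 123 / 143
= 0.8601
= 86.0%

86.0


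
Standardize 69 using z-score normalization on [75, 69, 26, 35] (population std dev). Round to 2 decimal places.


Mean = (75 + 69 + 26 + 35) / 4 = 51.25
Variance = sum((x_i - mean)^2) / n = 445.1875
Std = sqrt(445.1875) = 21.0995
Z = (x - mean) / std
= (69 - 51.25) / 21.0995
= 17.75 / 21.0995
= 0.84

0.84


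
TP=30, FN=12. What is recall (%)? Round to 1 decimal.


Recall = TP / (TP + FN) * 100
= 30 / (30 + 12)
= 30 / 42
= 0.7143
= 71.4%

71.4


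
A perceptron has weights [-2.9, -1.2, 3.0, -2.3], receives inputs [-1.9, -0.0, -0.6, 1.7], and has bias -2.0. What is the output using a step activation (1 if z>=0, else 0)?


z = w . x + b
= -2.9*-1.9 + -1.2*-0.0 + 3.0*-0.6 + -2.3*1.7 + -2.0
= 5.51 + 0.0 + -1.8 + -3.91 + -2.0
= -0.2 + -2.0
= -2.2
Since z = -2.2 < 0, output = 0

0


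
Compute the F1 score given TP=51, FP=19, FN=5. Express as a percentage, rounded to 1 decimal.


Precision = TP / (TP + FP) = 51 / 70 = 0.7286
Recall = TP / (TP + FN) = 51 / 56 = 0.9107
F1 = 2 * P * R / (P + R)
= 2 * 0.7286 * 0.9107 / (0.7286 + 0.9107)
= 1.327 / 1.6393
= 0.8095
As percentage: 81.0%

81.0


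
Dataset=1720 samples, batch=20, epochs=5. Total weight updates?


Iterations per epoch = 1720 / 20 = 86
Total updates = iterations_per_epoch * epochs
= 86 * 5
= 430

430


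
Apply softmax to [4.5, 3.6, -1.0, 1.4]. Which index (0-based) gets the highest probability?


Softmax is a monotonic transformation, so it preserves the argmax.
We need to find the index of the maximum logit.
Index 0: 4.5
Index 1: 3.6
Index 2: -1.0
Index 3: 1.4
Maximum logit = 4.5 at index 0

0


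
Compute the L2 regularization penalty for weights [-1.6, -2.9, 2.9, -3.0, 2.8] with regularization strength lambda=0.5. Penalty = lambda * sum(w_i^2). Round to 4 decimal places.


Squaring each weight:
(-1.6)^2 = 2.56
(-2.9)^2 = 8.41
2.9^2 = 8.41
(-3.0)^2 = 9.0
2.8^2 = 7.84
Sum of squares = 36.22
Penalty = 0.5 * 36.22 = 18.1100

18.1100


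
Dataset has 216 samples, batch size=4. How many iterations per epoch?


Iterations per epoch = dataset_size / batch_size
= 216 / 4
= 54

54


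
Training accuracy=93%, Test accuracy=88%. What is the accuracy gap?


Gap = train_accuracy - test_accuracy
= 93 - 88
= 5%
This moderate gap may indicate mild overfitting.

5


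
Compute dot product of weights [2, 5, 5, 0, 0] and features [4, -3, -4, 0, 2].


Element-wise products:
2 * 4 = 8
5 * -3 = -15
5 * -4 = -20
0 * 0 = 0
0 * 2 = 0
Sum = 8 + -15 + -20 + 0 + 0
= -27

-27


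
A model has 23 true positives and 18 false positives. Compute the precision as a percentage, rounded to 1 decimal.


Precision = TP / (TP + FP) * 100
= 23 / (23 + 18)
= 23 / 41
= 0.561
= 56.1%

56.1


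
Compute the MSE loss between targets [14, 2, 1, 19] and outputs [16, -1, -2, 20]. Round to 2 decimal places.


Differences: [-2, 3, 3, -1]
Squared errors: [4, 9, 9, 1]
Sum of squared errors = 23
MSE = 23 / 4 = 5.75

5.75


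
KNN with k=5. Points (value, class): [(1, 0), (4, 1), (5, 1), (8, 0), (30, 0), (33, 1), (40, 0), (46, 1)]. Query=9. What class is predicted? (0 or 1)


Distances from query 9:
Point 8 (class 0): distance = 1
Point 5 (class 1): distance = 4
Point 4 (class 1): distance = 5
Point 1 (class 0): distance = 8
Point 30 (class 0): distance = 21
K=5 nearest neighbors: classes = [0, 1, 1, 0, 0]
Votes for class 1: 2 / 5
Majority vote => class 0

0


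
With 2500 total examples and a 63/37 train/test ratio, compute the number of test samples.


Train samples = 2500 * 63% = 1575
Test samples = 2500 - 1575
= 925

925


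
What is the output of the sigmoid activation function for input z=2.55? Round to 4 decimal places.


sigmoid(z) = 1 / (1 + exp(-z))
exp(-(2.55)) = exp(-2.55) = 0.0781
1 + 0.0781 = 1.0781
1 / 1.0781 = 0.9276

0.9276


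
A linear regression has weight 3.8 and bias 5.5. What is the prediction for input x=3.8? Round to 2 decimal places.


y = 3.8 * 3.8 + (5.5)
= 14.44 + (5.5)
= 19.94

19.94


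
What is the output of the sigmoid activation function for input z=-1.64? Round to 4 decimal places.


sigmoid(z) = 1 / (1 + exp(-z))
exp(-(-1.64)) = exp(1.64) = 5.1552
1 + 5.1552 = 6.1552
1 / 6.1552 = 0.1625

0.1625


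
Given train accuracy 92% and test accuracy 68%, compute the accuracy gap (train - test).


Gap = train_accuracy - test_accuracy
= 92 - 68
= 24%
This large gap strongly indicates overfitting.

24


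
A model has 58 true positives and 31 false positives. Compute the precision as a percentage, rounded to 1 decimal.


Precision = TP / (TP + FP) * 100
= 58 / (58 + 31)
= 58 / 89
= 0.6517
= 65.2%

65.2


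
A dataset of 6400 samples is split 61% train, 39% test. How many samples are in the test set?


Train samples = 6400 * 61% = 3904
Test samples = 6400 - 3904
= 2496

2496


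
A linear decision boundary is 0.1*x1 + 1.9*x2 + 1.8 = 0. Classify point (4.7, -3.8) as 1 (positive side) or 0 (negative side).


Compute 0.1 * 4.7 + 1.9 * -3.8 + 1.8
= 0.47 + -7.22 + 1.8
= -4.95
Since -4.95 < 0, the point is on the negative side.

0


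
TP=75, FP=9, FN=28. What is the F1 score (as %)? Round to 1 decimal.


Precision = TP / (TP + FP) = 75 / 84 = 0.8929
Recall = TP / (TP + FN) = 75 / 103 = 0.7282
F1 = 2 * P * R / (P + R)
= 2 * 0.8929 * 0.7282 / (0.8929 + 0.7282)
= 1.3003 / 1.621
= 0.8021
As percentage: 80.2%

80.2


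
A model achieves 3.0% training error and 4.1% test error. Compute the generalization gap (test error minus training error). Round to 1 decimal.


Generalization gap = test_error - train_error
= 4.1 - 3.0
= 1.1%
A small gap suggests good generalization.

1.1


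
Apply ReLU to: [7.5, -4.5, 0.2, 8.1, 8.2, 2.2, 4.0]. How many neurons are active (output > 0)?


ReLU(x) = max(0, x) for each element:
ReLU(7.5) = 7.5
ReLU(-4.5) = 0
ReLU(0.2) = 0.2
ReLU(8.1) = 8.1
ReLU(8.2) = 8.2
ReLU(2.2) = 2.2
ReLU(4.0) = 4.0
Active neurons (>0): 6

6


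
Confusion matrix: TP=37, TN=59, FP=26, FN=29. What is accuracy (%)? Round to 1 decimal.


Accuracy = (TP + TN) / (TP + TN + FP + FN) * 100
= (37 + 59) / (37 + 59 + 26 + 29)
= 96 / 151
= 0.6358
= 63.6%

63.6


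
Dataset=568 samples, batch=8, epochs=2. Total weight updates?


Iterations per epoch = 568 / 8 = 71
Total updates = iterations_per_epoch * epochs
= 71 * 2
= 142

142


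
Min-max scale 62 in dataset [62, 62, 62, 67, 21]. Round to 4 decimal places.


Min = 21, Max = 67
Range = 67 - 21 = 46
Scaled = (x - min) / (max - min)
= (62 - 21) / 46
= 41 / 46
= 0.8913

0.8913


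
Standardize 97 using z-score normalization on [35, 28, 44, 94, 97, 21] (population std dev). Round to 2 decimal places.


Mean = (35 + 28 + 44 + 94 + 97 + 21) / 6 = 53.1667
Variance = sum((x_i - mean)^2) / n = 945.1389
Std = sqrt(945.1389) = 30.7431
Z = (x - mean) / std
= (97 - 53.1667) / 30.7431
= 43.8333 / 30.7431
= 1.43

1.43


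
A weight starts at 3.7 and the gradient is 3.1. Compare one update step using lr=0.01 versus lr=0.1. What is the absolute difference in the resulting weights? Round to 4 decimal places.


With lr=0.01: w_new = 3.7 - 0.01 * 3.1 = 3.669
With lr=0.1: w_new = 3.7 - 0.1 * 3.1 = 3.39
Absolute difference = |3.669 - 3.39|
= 0.2790

0.2790


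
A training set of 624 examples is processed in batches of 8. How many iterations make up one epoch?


Iterations per epoch = dataset_size / batch_size
= 624 / 8
= 78

78


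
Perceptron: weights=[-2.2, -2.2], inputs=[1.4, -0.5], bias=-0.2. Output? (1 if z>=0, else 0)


z = w . x + b
= -2.2*1.4 + -2.2*-0.5 + -0.2
= -3.08 + 1.1 + -0.2
= -1.98 + -0.2
= -2.18
Since z = -2.18 < 0, output = 0

0


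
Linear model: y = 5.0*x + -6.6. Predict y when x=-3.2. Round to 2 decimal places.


y = 5.0 * -3.2 + (-6.6)
= -16.0 + (-6.6)
= -22.60

-22.60


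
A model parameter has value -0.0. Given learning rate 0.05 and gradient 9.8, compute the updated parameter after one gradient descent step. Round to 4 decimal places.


w_new = w_old - lr * gradient
= -0.0 - 0.05 * 9.8
= -0.0 - (0.49)
= -0.4900

-0.4900


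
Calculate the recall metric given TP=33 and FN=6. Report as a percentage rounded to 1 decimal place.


Recall = TP / (TP + FN) * 100
= 33 / (33 + 6)
= 33 / 39
= 0.8462
= 84.6%

84.6


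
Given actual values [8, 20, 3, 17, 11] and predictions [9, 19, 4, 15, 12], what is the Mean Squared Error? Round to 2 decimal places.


Differences: [-1, 1, -1, 2, -1]
Squared errors: [1, 1, 1, 4, 1]
Sum of squared errors = 8
MSE = 8 / 5 = 1.60

1.60


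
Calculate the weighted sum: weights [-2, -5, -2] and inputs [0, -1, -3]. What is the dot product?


Element-wise products:
-2 * 0 = 0
-5 * -1 = 5
-2 * -3 = 6
Sum = 0 + 5 + 6
= 11

11


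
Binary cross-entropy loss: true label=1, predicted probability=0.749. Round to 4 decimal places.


For y=1: Loss = -log(p)
= -log(0.749)
= -(-0.289)
= 0.2890

0.2890


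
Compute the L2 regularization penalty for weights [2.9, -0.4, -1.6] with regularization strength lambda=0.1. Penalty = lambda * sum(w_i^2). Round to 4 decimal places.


Squaring each weight:
2.9^2 = 8.41
(-0.4)^2 = 0.16
(-1.6)^2 = 2.56
Sum of squares = 11.13
Penalty = 0.1 * 11.13 = 1.1130

1.1130


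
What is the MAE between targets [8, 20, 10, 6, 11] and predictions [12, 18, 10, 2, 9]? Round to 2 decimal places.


Absolute errors: [4, 2, 0, 4, 2]
Sum of absolute errors = 12
MAE = 12 / 5 = 2.40

2.40


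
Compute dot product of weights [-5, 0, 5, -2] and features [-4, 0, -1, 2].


Element-wise products:
-5 * -4 = 20
0 * 0 = 0
5 * -1 = -5
-2 * 2 = -4
Sum = 20 + 0 + -5 + -4
= 11

11


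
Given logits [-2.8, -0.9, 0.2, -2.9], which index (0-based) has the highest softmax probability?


Softmax is a monotonic transformation, so it preserves the argmax.
We need to find the index of the maximum logit.
Index 0: -2.8
Index 1: -0.9
Index 2: 0.2
Index 3: -2.9
Maximum logit = 0.2 at index 2

2


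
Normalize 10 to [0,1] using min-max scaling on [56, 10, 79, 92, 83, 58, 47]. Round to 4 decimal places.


Min = 10, Max = 92
Range = 92 - 10 = 82
Scaled = (x - min) / (max - min)
= (10 - 10) / 82
= 0 / 82
= 0.0000

0.0000


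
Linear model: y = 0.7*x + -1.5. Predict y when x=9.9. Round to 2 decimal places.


y = 0.7 * 9.9 + (-1.5)
= 6.93 + (-1.5)
= 5.43

5.43


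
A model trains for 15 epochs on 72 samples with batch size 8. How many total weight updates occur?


Iterations per epoch = 72 / 8 = 9
Total updates = iterations_per_epoch * epochs
= 9 * 15
= 135

135


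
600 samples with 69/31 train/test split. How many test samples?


Train samples = 600 * 69% = 414
Test samples = 600 - 414
= 186

186


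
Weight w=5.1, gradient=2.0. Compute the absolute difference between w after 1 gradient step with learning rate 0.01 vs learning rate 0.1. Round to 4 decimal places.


With lr=0.01: w_new = 5.1 - 0.01 * 2.0 = 5.08
With lr=0.1: w_new = 5.1 - 0.1 * 2.0 = 4.9
Absolute difference = |5.08 - 4.9|
= 0.1800

0.1800


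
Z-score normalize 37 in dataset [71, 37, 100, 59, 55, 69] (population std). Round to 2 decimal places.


Mean = (71 + 37 + 100 + 59 + 55 + 69) / 6 = 65.1667
Variance = sum((x_i - mean)^2) / n = 366.1389
Std = sqrt(366.1389) = 19.1348
Z = (x - mean) / std
= (37 - 65.1667) / 19.1348
= -28.1667 / 19.1348
= -1.47

-1.47


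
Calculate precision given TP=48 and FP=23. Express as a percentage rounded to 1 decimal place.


Precision = TP / (TP + FP) * 100
= 48 / (48 + 23)
= 48 / 71
= 0.6761
= 67.6%

67.6


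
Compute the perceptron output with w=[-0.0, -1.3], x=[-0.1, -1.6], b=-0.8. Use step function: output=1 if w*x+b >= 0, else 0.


z = w . x + b
= -0.0*-0.1 + -1.3*-1.6 + -0.8
= 0.0 + 2.08 + -0.8
= 2.08 + -0.8
= 1.28
Since z = 1.28 >= 0, output = 1

1


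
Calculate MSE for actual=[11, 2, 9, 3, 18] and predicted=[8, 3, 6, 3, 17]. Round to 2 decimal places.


Differences: [3, -1, 3, 0, 1]
Squared errors: [9, 1, 9, 0, 1]
Sum of squared errors = 20
MSE = 20 / 5 = 4.00

4.00


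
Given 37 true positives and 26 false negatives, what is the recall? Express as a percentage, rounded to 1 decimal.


Recall = TP / (TP + FN) * 100
= 37 / (37 + 26)
= 37 / 63
= 0.5873
= 58.7%

58.7


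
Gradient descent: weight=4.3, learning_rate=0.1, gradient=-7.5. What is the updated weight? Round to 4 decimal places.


w_new = w_old - lr * gradient
= 4.3 - 0.1 * -7.5
= 4.3 - (-0.75)
= 5.0500

5.0500


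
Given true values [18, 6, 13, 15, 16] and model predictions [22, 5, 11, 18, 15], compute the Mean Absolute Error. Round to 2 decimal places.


Absolute errors: [4, 1, 2, 3, 1]
Sum of absolute errors = 11
MAE = 11 / 5 = 2.20

2.20


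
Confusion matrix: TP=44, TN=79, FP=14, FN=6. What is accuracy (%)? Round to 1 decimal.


Accuracy = (TP + TN) / (TP + TN + FP + FN) * 100
= (44 + 79) / (44 + 79 + 14 + 6)
= 123 / 143
= 0.8601
= 86.0%

86.0


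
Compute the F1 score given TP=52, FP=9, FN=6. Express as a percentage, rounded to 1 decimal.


Precision = TP / (TP + FP) = 52 / 61 = 0.8525
Recall = TP / (TP + FN) = 52 / 58 = 0.8966
F1 = 2 * P * R / (P + R)
= 2 * 0.8525 * 0.8966 / (0.8525 + 0.8966)
= 1.5285 / 1.749
= 0.8739
As percentage: 87.4%

87.4


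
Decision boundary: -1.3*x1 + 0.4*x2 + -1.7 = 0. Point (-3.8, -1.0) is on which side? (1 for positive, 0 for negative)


Compute -1.3 * -3.8 + 0.4 * -1.0 + -1.7
= 4.94 + -0.4 + -1.7
= 2.84
Since 2.84 >= 0, the point is on the positive side.

1


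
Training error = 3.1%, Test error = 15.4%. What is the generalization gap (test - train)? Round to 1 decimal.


Generalization gap = test_error - train_error
= 15.4 - 3.1
= 12.3%
A large gap suggests overfitting.

12.3


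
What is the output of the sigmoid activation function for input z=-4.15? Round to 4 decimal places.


sigmoid(z) = 1 / (1 + exp(-z))
exp(-(-4.15)) = exp(4.15) = 63.434
1 + 63.434 = 64.434
1 / 64.434 = 0.0155

0.0155


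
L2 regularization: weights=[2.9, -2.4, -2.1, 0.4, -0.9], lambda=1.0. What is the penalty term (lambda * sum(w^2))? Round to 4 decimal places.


Squaring each weight:
2.9^2 = 8.41
(-2.4)^2 = 5.76
(-2.1)^2 = 4.41
0.4^2 = 0.16
(-0.9)^2 = 0.81
Sum of squares = 19.55
Penalty = 1.0 * 19.55 = 19.5500

19.5500


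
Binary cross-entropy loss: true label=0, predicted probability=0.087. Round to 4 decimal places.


For y=0: Loss = -log(1-p)
= -log(1 - 0.087)
= -log(0.913)
= -(-0.091)
= 0.0910

0.0910


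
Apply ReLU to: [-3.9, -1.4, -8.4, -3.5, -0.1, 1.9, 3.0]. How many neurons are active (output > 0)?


ReLU(x) = max(0, x) for each element:
ReLU(-3.9) = 0
ReLU(-1.4) = 0
ReLU(-8.4) = 0
ReLU(-3.5) = 0
ReLU(-0.1) = 0
ReLU(1.9) = 1.9
ReLU(3.0) = 3.0
Active neurons (>0): 2

2


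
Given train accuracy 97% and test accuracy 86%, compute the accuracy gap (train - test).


Gap = train_accuracy - test_accuracy
= 97 - 86
= 11%
This gap suggests the model is overfitting.

11


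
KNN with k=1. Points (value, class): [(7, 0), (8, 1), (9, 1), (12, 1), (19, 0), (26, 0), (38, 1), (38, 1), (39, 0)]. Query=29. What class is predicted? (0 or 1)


Distances from query 29:
Point 26 (class 0): distance = 3
K=1 nearest neighbors: classes = [0]
Votes for class 1: 0 / 1
Majority vote => class 0

0


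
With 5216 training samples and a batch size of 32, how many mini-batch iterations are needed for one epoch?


Iterations per epoch = dataset_size / batch_size
= 5216 / 32
= 163

163


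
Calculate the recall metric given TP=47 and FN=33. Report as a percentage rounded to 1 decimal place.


Recall = TP / (TP + FN) * 100
= 47 / (47 + 33)
= 47 / 80
= 0.5875
= 58.8%

58.8


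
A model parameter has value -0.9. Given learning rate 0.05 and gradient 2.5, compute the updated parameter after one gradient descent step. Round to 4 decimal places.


w_new = w_old - lr * gradient
= -0.9 - 0.05 * 2.5
= -0.9 - (0.125)
= -1.0250

-1.0250


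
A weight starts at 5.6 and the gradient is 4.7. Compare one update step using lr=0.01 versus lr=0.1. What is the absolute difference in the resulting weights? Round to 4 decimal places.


With lr=0.01: w_new = 5.6 - 0.01 * 4.7 = 5.553
With lr=0.1: w_new = 5.6 - 0.1 * 4.7 = 5.13
Absolute difference = |5.553 - 5.13|
= 0.4230

0.4230


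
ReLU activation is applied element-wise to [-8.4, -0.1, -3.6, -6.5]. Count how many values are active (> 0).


ReLU(x) = max(0, x) for each element:
ReLU(-8.4) = 0
ReLU(-0.1) = 0
ReLU(-3.6) = 0
ReLU(-6.5) = 0
Active neurons (>0): 0

0


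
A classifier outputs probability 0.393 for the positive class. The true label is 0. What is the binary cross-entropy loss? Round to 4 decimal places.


For y=0: Loss = -log(1-p)
= -log(1 - 0.393)
= -log(0.607)
= -(-0.4992)
= 0.4992

0.4992


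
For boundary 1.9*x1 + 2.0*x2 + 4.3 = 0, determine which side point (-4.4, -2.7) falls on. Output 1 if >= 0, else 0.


Compute 1.9 * -4.4 + 2.0 * -2.7 + 4.3
= -8.36 + -5.4 + 4.3
= -9.46
Since -9.46 < 0, the point is on the negative side.

0


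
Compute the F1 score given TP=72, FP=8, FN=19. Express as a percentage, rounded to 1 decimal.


Precision = TP / (TP + FP) = 72 / 80 = 0.9
Recall = TP / (TP + FN) = 72 / 91 = 0.7912
F1 = 2 * P * R / (P + R)
= 2 * 0.9 * 0.7912 / (0.9 + 0.7912)
= 1.4242 / 1.6912
= 0.8421
As percentage: 84.2%

84.2


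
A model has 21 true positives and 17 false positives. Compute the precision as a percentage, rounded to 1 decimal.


Precision = TP / (TP + FP) * 100
= 21 / (21 + 17)
= 21 / 38
= 0.5526
= 55.3%

55.3


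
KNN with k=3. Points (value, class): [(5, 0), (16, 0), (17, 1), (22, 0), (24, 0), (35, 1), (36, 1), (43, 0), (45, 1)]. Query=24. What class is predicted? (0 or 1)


Distances from query 24:
Point 24 (class 0): distance = 0
Point 22 (class 0): distance = 2
Point 17 (class 1): distance = 7
K=3 nearest neighbors: classes = [0, 0, 1]
Votes for class 1: 1 / 3
Majority vote => class 0

0


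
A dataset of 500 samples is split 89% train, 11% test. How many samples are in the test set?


Train samples = 500 * 89% = 445
Test samples = 500 - 445
= 55

55


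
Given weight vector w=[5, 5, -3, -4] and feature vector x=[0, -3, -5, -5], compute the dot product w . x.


Element-wise products:
5 * 0 = 0
5 * -3 = -15
-3 * -5 = 15
-4 * -5 = 20
Sum = 0 + -15 + 15 + 20
= 20

20


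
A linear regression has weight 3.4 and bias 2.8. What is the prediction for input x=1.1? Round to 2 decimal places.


y = 3.4 * 1.1 + (2.8)
= 3.74 + (2.8)
= 6.54

6.54


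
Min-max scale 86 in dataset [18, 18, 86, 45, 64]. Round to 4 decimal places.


Min = 18, Max = 86
Range = 86 - 18 = 68
Scaled = (x - min) / (max - min)
= (86 - 18) / 68
= 68 / 68
= 1.0000

1.0000


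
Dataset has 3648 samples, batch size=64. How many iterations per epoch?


Iterations per epoch = dataset_size / batch_size
= 3648 / 64
= 57

57


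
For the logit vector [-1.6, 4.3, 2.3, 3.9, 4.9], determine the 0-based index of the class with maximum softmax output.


Softmax is a monotonic transformation, so it preserves the argmax.
We need to find the index of the maximum logit.
Index 0: -1.6
Index 1: 4.3
Index 2: 2.3
Index 3: 3.9
Index 4: 4.9
Maximum logit = 4.9 at index 4

4


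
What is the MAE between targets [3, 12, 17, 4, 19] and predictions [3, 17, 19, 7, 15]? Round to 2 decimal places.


Absolute errors: [0, 5, 2, 3, 4]
Sum of absolute errors = 14
MAE = 14 / 5 = 2.80

2.80


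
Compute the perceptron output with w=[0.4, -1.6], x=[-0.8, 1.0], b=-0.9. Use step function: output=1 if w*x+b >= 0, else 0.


z = w . x + b
= 0.4*-0.8 + -1.6*1.0 + -0.9
= -0.32 + -1.6 + -0.9
= -1.92 + -0.9
= -2.82
Since z = -2.82 < 0, output = 0

0


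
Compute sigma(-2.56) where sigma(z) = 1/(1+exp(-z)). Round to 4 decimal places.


sigmoid(z) = 1 / (1 + exp(-z))
exp(-(-2.56)) = exp(2.56) = 12.9358
1 + 12.9358 = 13.9358
1 / 13.9358 = 0.0718

0.0718


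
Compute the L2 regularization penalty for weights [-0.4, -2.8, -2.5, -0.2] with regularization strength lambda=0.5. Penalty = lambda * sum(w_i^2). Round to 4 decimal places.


Squaring each weight:
(-0.4)^2 = 0.16
(-2.8)^2 = 7.84
(-2.5)^2 = 6.25
(-0.2)^2 = 0.04
Sum of squares = 14.29
Penalty = 0.5 * 14.29 = 7.1450

7.1450


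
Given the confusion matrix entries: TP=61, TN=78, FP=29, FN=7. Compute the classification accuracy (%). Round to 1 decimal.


Accuracy = (TP + TN) / (TP + TN + FP + FN) * 100
= (61 + 78) / (61 + 78 + 29 + 7)
= 139 / 175
= 0.7943
= 79.4%

79.4


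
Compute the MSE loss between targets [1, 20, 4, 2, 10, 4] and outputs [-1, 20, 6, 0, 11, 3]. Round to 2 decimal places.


Differences: [2, 0, -2, 2, -1, 1]
Squared errors: [4, 0, 4, 4, 1, 1]
Sum of squared errors = 14
MSE = 14 / 6 = 2.33

2.33


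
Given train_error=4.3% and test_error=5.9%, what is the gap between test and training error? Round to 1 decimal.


Generalization gap = test_error - train_error
= 5.9 - 4.3
= 1.6%
A small gap suggests good generalization.

1.6
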